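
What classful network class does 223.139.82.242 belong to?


First octet: 223
Binary: 11011111
110xxxxx -> Class C (192-223)
Class C, default mask 255.255.255.0 (/24)


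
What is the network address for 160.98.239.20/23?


IP:   10100000.01100010.11101111.00010100
Mask: 11111111.11111111.11111110.00000000
AND operation:
Net:  10100000.01100010.11101110.00000000
Network: 160.98.238.0/23


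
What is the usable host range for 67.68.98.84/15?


Network: 67.68.0.0
Broadcast: 67.69.255.255
First usable = network + 1
Last usable = broadcast - 1
Range: 67.68.0.1 to 67.69.255.254


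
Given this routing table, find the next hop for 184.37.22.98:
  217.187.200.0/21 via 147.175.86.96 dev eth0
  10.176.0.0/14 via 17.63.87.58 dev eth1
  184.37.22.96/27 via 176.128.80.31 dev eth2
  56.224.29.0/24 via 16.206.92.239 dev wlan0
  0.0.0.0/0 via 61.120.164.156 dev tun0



Longest prefix match for 184.37.22.98:
  /21 217.187.200.0: no
  /14 10.176.0.0: no
  /27 184.37.22.96: MATCH
  /24 56.224.29.0: no
  /0 0.0.0.0: MATCH
Selected: next-hop 176.128.80.31 via eth2 (matched /27)


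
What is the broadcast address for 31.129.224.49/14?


Network: 31.128.0.0/14
Host bits = 18
Set all host bits to 1:
Broadcast: 31.131.255.255


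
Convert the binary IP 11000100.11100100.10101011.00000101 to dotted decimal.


11000100 = 196
11100100 = 228
10101011 = 171
00000101 = 5
IP: 196.228.171.5


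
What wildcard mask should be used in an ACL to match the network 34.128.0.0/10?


Subnet mask: 255.192.0.0
Wildcard = 255.255.255.255 - subnet mask
255 - 255 = 0
255 - 192 = 63
255 - 0 = 255
255 - 0 = 255
Wildcard: 0.63.255.255


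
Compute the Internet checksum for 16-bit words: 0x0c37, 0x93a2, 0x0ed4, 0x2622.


Sum all words (with carry folding):
+ 0x0c37 = 0x0c37
+ 0x93a2 = 0x9fd9
+ 0x0ed4 = 0xaead
+ 0x2622 = 0xd4cf
One's complement: ~0xd4cf
Checksum = 0x2b30


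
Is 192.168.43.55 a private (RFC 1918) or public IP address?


RFC 1918 private ranges:
  10.0.0.0/8 (10.0.0.0 - 10.255.255.255)
  172.16.0.0/12 (172.16.0.0 - 172.31.255.255)
  192.168.0.0/16 (192.168.0.0 - 192.168.255.255)
Private (in 192.168.0.0/16)


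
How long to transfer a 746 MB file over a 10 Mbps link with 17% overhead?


Effective throughput = 10 * (1 - 17/100) = 8.3 Mbps
File size in Mb = 746 * 8 = 5968 Mb
Time = 5968 / 8.3
Time = 719.0361 seconds


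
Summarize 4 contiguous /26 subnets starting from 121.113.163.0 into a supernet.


Original prefix: /26
Number of subnets: 4 = 2^2
New prefix = 26 - 2 = 24
Supernet: 121.113.163.0/24


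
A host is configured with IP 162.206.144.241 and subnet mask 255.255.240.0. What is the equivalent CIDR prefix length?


Binary: 11111111.11111111.11110000.00000000
Count leading 1s
Prefix: /20


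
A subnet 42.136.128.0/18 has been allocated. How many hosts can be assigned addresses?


Host bits = 32 - 18 = 14
Total addresses = 2^14 = 16384
Usable = total - 2 (network and broadcast)
Usable hosts: 16382


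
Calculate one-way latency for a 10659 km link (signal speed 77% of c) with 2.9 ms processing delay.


Speed = 0.77 * 3e5 km/s = 231000 km/s
Propagation delay = 10659 / 231000 = 0.0461 s = 46.1429 ms
Processing delay = 2.9 ms
Total one-way latency = 49.0429 ms


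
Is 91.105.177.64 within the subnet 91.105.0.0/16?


Subnet network: 91.105.0.0
Test IP AND mask: 91.105.0.0
Yes, 91.105.177.64 is in 91.105.0.0/16


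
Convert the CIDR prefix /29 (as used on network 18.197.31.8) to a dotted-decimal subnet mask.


/29 means 29 network bits, 3 host bits
Binary: 11111111111111111111111111111000
Mask: 255.255.255.248


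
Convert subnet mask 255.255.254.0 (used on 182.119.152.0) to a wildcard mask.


Subnet mask: 255.255.254.0
Wildcard = 255.255.255.255 - subnet mask
255 - 255 = 0
255 - 255 = 0
255 - 254 = 1
255 - 0 = 255
Wildcard: 0.0.1.255


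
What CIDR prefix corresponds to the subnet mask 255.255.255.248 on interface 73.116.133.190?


Binary: 11111111.11111111.11111111.11111000
Count leading 1s
Prefix: /29


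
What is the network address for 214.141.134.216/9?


IP:   11010110.10001101.10000110.11011000
Mask: 11111111.10000000.00000000.00000000
AND operation:
Net:  11010110.10000000.00000000.00000000
Network: 214.128.0.0/9


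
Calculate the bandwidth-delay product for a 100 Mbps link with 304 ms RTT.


BDP = bandwidth * RTT
= 100 Mbps * 304 ms
= 100 * 1e6 * 304 / 1000 bits
= 30400000 bits
= 3800000 bytes
= 3710.9375 KB
BDP = 30400000 bits (3800000 bytes)


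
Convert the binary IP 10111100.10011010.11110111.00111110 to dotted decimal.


10111100 = 188
10011010 = 154
11110111 = 247
00111110 = 62
IP: 188.154.247.62


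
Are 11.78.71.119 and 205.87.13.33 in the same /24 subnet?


Mask: 255.255.255.0
11.78.71.119 AND mask = 11.78.71.0
205.87.13.33 AND mask = 205.87.13.0
No, different subnets (11.78.71.0 vs 205.87.13.0)


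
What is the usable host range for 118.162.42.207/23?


Network: 118.162.42.0
Broadcast: 118.162.43.255
First usable = network + 1
Last usable = broadcast - 1
Range: 118.162.42.1 to 118.162.43.254


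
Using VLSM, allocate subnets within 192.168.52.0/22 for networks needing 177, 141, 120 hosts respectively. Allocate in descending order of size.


177 hosts -> /24 (254 usable): 192.168.52.0/24
141 hosts -> /24 (254 usable): 192.168.53.0/24
120 hosts -> /25 (126 usable): 192.168.54.0/25
Allocation: 192.168.52.0/24 (177 hosts, 254 usable); 192.168.53.0/24 (141 hosts, 254 usable); 192.168.54.0/25 (120 hosts, 126 usable)


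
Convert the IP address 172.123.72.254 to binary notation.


172 = 10101100
123 = 01111011
72 = 01001000
254 = 11111110
Binary: 10101100.01111011.01001000.11111110


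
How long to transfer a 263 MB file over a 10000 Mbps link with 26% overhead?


Effective throughput = 10000 * (1 - 26/100) = 7400 Mbps
File size in Mb = 263 * 8 = 2104 Mb
Time = 2104 / 7400
Time = 0.2843 seconds


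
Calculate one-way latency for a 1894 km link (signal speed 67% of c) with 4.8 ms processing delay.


Speed = 0.67 * 3e5 km/s = 201000 km/s
Propagation delay = 1894 / 201000 = 0.0094 s = 9.4229 ms
Processing delay = 4.8 ms
Total one-way latency = 14.2229 ms


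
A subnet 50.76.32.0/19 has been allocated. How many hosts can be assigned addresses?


Host bits = 32 - 19 = 13
Total addresses = 2^13 = 8192
Usable = total - 2 (network and broadcast)
Usable hosts: 8190


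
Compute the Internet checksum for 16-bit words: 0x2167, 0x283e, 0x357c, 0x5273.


Sum all words (with carry folding):
+ 0x2167 = 0x2167
+ 0x283e = 0x49a5
+ 0x357c = 0x7f21
+ 0x5273 = 0xd194
One's complement: ~0xd194
Checksum = 0x2e6b


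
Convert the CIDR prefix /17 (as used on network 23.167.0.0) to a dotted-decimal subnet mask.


/17 means 17 network bits, 15 host bits
Binary: 11111111111111111000000000000000
Mask: 255.255.128.0


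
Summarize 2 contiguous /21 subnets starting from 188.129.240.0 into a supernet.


Original prefix: /21
Number of subnets: 2 = 2^1
New prefix = 21 - 1 = 20
Supernet: 188.129.240.0/20


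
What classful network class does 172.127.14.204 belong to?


First octet: 172
Binary: 10101100
10xxxxxx -> Class B (128-191)
Class B, default mask 255.255.0.0 (/16)


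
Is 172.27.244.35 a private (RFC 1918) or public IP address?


RFC 1918 private ranges:
  10.0.0.0/8 (10.0.0.0 - 10.255.255.255)
  172.16.0.0/12 (172.16.0.0 - 172.31.255.255)
  192.168.0.0/16 (192.168.0.0 - 192.168.255.255)
Private (in 172.16.0.0/12)


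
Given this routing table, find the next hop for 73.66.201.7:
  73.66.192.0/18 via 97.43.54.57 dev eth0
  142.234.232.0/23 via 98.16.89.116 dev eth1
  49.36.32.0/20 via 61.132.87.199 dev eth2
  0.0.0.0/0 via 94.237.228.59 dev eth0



Longest prefix match for 73.66.201.7:
  /18 73.66.192.0: MATCH
  /23 142.234.232.0: no
  /20 49.36.32.0: no
  /0 0.0.0.0: MATCH
Selected: next-hop 97.43.54.57 via eth0 (matched /18)


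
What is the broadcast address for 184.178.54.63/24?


Network: 184.178.54.0/24
Host bits = 8
Set all host bits to 1:
Broadcast: 184.178.54.255


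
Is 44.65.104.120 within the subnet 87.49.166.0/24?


Subnet network: 87.49.166.0
Test IP AND mask: 44.65.104.0
No, 44.65.104.120 is not in 87.49.166.0/24


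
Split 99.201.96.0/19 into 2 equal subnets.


New prefix = 19 + 1 = 20
Each subnet has 4096 addresses
  99.201.96.0/20
  99.201.112.0/20
Subnets: 99.201.96.0/20, 99.201.112.0/20


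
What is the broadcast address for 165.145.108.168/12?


Network: 165.144.0.0/12
Host bits = 20
Set all host bits to 1:
Broadcast: 165.159.255.255


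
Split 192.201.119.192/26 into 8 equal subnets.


New prefix = 26 + 3 = 29
Each subnet has 8 addresses
  192.201.119.192/29
  192.201.119.200/29
  192.201.119.208/29
  192.201.119.216/29
  192.201.119.224/29
  192.201.119.232/29
  192.201.119.240/29
  192.201.119.248/29
Subnets: 192.201.119.192/29, 192.201.119.200/29, 192.201.119.208/29, 192.201.119.216/29, 192.201.119.224/29, 192.201.119.232/29, 192.201.119.240/29, 192.201.119.248/29


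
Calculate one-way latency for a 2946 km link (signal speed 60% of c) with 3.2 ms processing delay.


Speed = 0.6 * 3e5 km/s = 180000 km/s
Propagation delay = 2946 / 180000 = 0.0164 s = 16.3667 ms
Processing delay = 3.2 ms
Total one-way latency = 19.5667 ms


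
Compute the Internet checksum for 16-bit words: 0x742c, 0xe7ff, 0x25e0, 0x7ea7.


Sum all words (with carry folding):
+ 0x742c = 0x742c
+ 0xe7ff = 0x5c2c
+ 0x25e0 = 0x820c
+ 0x7ea7 = 0x00b4
One's complement: ~0x00b4
Checksum = 0xff4b


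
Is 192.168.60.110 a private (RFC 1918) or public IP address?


RFC 1918 private ranges:
  10.0.0.0/8 (10.0.0.0 - 10.255.255.255)
  172.16.0.0/12 (172.16.0.0 - 172.31.255.255)
  192.168.0.0/16 (192.168.0.0 - 192.168.255.255)
Private (in 192.168.0.0/16)


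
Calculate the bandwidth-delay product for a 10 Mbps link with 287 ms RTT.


BDP = bandwidth * RTT
= 10 Mbps * 287 ms
= 10 * 1e6 * 287 / 1000 bits
= 2870000 bits
= 358750 bytes
= 350.3418 KB
BDP = 2870000 bits (358750 bytes)


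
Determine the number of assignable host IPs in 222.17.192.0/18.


Host bits = 32 - 18 = 14
Total addresses = 2^14 = 16384
Usable = total - 2 (network and broadcast)
Usable hosts: 16382


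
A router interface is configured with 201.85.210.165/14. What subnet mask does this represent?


/14 means 14 network bits, 18 host bits
Binary: 11111111111111000000000000000000
Mask: 255.252.0.0


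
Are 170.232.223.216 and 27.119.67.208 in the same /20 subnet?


Mask: 255.255.240.0
170.232.223.216 AND mask = 170.232.208.0
27.119.67.208 AND mask = 27.119.64.0
No, different subnets (170.232.208.0 vs 27.119.64.0)


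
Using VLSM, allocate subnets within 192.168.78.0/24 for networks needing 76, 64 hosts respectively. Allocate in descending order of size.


76 hosts -> /25 (126 usable): 192.168.78.0/25
64 hosts -> /25 (126 usable): 192.168.78.128/25
Allocation: 192.168.78.0/25 (76 hosts, 126 usable); 192.168.78.128/25 (64 hosts, 126 usable)


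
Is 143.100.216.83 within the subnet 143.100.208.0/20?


Subnet network: 143.100.208.0
Test IP AND mask: 143.100.208.0
Yes, 143.100.216.83 is in 143.100.208.0/20


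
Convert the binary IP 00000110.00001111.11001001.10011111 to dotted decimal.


00000110 = 6
00001111 = 15
11001001 = 201
10011111 = 159
IP: 6.15.201.159


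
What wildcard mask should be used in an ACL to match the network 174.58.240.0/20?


Subnet mask: 255.255.240.0
Wildcard = 255.255.255.255 - subnet mask
255 - 255 = 0
255 - 255 = 0
255 - 240 = 15
255 - 0 = 255
Wildcard: 0.0.15.255


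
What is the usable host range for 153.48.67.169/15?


Network: 153.48.0.0
Broadcast: 153.49.255.255
First usable = network + 1
Last usable = broadcast - 1
Range: 153.48.0.1 to 153.49.255.254


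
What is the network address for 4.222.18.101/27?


IP:   00000100.11011110.00010010.01100101
Mask: 11111111.11111111.11111111.11100000
AND operation:
Net:  00000100.11011110.00010010.01100000
Network: 4.222.18.96/27


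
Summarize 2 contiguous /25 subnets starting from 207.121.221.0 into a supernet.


Original prefix: /25
Number of subnets: 2 = 2^1
New prefix = 25 - 1 = 24
Supernet: 207.121.221.0/24


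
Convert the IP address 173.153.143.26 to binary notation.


173 = 10101101
153 = 10011001
143 = 10001111
26 = 00011010
Binary: 10101101.10011001.10001111.00011010


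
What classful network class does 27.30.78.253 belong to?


First octet: 27
Binary: 00011011
0xxxxxxx -> Class A (1-126)
Class A, default mask 255.0.0.0 (/8)


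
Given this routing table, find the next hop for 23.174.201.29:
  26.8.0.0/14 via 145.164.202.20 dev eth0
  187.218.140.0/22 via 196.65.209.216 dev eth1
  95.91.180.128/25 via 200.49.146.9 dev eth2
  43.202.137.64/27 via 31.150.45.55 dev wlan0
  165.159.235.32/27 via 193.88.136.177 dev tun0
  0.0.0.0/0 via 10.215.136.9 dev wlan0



Longest prefix match for 23.174.201.29:
  /14 26.8.0.0: no
  /22 187.218.140.0: no
  /25 95.91.180.128: no
  /27 43.202.137.64: no
  /27 165.159.235.32: no
  /0 0.0.0.0: MATCH
Selected: next-hop 10.215.136.9 via wlan0 (matched /0)


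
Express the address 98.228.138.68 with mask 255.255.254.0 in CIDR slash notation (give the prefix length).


Binary: 11111111.11111111.11111110.00000000
Count leading 1s
Prefix: /23


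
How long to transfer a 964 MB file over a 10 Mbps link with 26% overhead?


Effective throughput = 10 * (1 - 26/100) = 7.4 Mbps
File size in Mb = 964 * 8 = 7712 Mb
Time = 7712 / 7.4
Time = 1042.1622 seconds


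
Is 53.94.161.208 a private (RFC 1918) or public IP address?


RFC 1918 private ranges:
  10.0.0.0/8 (10.0.0.0 - 10.255.255.255)
  172.16.0.0/12 (172.16.0.0 - 172.31.255.255)
  192.168.0.0/16 (192.168.0.0 - 192.168.255.255)
Public (not in any RFC 1918 range)


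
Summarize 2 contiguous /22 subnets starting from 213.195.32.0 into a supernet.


Original prefix: /22
Number of subnets: 2 = 2^1
New prefix = 22 - 1 = 21
Supernet: 213.195.32.0/21


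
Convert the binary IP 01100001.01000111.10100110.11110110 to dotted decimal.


01100001 = 97
01000111 = 71
10100110 = 166
11110110 = 246
IP: 97.71.166.246


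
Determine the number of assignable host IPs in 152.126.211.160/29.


Host bits = 32 - 29 = 3
Total addresses = 2^3 = 8
Usable = total - 2 (network and broadcast)
Usable hosts: 6


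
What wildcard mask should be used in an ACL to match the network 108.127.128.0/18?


Subnet mask: 255.255.192.0
Wildcard = 255.255.255.255 - subnet mask
255 - 255 = 0
255 - 255 = 0
255 - 192 = 63
255 - 0 = 255
Wildcard: 0.0.63.255


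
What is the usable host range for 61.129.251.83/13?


Network: 61.128.0.0
Broadcast: 61.135.255.255
First usable = network + 1
Last usable = broadcast - 1
Range: 61.128.0.1 to 61.135.255.254


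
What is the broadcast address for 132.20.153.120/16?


Network: 132.20.0.0/16
Host bits = 16
Set all host bits to 1:
Broadcast: 132.20.255.255


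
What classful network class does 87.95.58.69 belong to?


First octet: 87
Binary: 01010111
0xxxxxxx -> Class A (1-126)
Class A, default mask 255.0.0.0 (/8)


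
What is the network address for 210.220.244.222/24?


IP:   11010010.11011100.11110100.11011110
Mask: 11111111.11111111.11111111.00000000
AND operation:
Net:  11010010.11011100.11110100.00000000
Network: 210.220.244.0/24


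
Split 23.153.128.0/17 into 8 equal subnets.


New prefix = 17 + 3 = 20
Each subnet has 4096 addresses
  23.153.128.0/20
  23.153.144.0/20
  23.153.160.0/20
  23.153.176.0/20
  23.153.192.0/20
  23.153.208.0/20
  23.153.224.0/20
  23.153.240.0/20
Subnets: 23.153.128.0/20, 23.153.144.0/20, 23.153.160.0/20, 23.153.176.0/20, 23.153.192.0/20, 23.153.208.0/20, 23.153.224.0/20, 23.153.240.0/20


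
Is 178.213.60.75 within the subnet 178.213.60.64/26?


Subnet network: 178.213.60.64
Test IP AND mask: 178.213.60.64
Yes, 178.213.60.75 is in 178.213.60.64/26


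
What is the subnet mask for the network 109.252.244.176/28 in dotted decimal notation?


/28 means 28 network bits, 4 host bits
Binary: 11111111111111111111111111110000
Mask: 255.255.255.240


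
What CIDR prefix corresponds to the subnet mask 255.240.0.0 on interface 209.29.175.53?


Binary: 11111111.11110000.00000000.00000000
Count leading 1s
Prefix: /12


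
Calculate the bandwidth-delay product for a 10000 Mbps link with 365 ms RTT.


BDP = bandwidth * RTT
= 10000 Mbps * 365 ms
= 10000 * 1e6 * 365 / 1000 bits
= 3650000000 bits
= 456250000 bytes
= 445556.6406 KB
BDP = 3650000000 bits (456250000 bytes)


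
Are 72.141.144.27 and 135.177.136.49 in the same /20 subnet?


Mask: 255.255.240.0
72.141.144.27 AND mask = 72.141.144.0
135.177.136.49 AND mask = 135.177.128.0
No, different subnets (72.141.144.0 vs 135.177.128.0)


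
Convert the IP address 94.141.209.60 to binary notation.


94 = 01011110
141 = 10001101
209 = 11010001
60 = 00111100
Binary: 01011110.10001101.11010001.00111100


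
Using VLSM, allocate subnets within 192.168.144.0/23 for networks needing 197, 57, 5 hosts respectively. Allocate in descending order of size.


197 hosts -> /24 (254 usable): 192.168.144.0/24
57 hosts -> /26 (62 usable): 192.168.145.0/26
5 hosts -> /29 (6 usable): 192.168.145.64/29
Allocation: 192.168.144.0/24 (197 hosts, 254 usable); 192.168.145.0/26 (57 hosts, 62 usable); 192.168.145.64/29 (5 hosts, 6 usable)


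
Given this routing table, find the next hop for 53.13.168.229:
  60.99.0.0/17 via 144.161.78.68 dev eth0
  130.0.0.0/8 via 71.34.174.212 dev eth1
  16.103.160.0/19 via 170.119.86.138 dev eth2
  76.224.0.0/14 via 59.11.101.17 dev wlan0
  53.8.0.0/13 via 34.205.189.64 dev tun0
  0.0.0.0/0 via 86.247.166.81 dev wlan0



Longest prefix match for 53.13.168.229:
  /17 60.99.0.0: no
  /8 130.0.0.0: no
  /19 16.103.160.0: no
  /14 76.224.0.0: no
  /13 53.8.0.0: MATCH
  /0 0.0.0.0: MATCH
Selected: next-hop 34.205.189.64 via tun0 (matched /13)


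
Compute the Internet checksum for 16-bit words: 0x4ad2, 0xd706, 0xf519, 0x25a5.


Sum all words (with carry folding):
+ 0x4ad2 = 0x4ad2
+ 0xd706 = 0x21d9
+ 0xf519 = 0x16f3
+ 0x25a5 = 0x3c98
One's complement: ~0x3c98
Checksum = 0xc367


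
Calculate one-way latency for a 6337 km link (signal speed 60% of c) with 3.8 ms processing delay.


Speed = 0.6 * 3e5 km/s = 180000 km/s
Propagation delay = 6337 / 180000 = 0.0352 s = 35.2056 ms
Processing delay = 3.8 ms
Total one-way latency = 39.0056 ms


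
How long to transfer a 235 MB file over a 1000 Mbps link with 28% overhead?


Effective throughput = 1000 * (1 - 28/100) = 720 Mbps
File size in Mb = 235 * 8 = 1880 Mb
Time = 1880 / 720
Time = 2.6111 seconds


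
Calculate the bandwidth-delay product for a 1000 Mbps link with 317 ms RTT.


BDP = bandwidth * RTT
= 1000 Mbps * 317 ms
= 1000 * 1e6 * 317 / 1000 bits
= 317000000 bits
= 39625000 bytes
= 38696.2891 KB
BDP = 317000000 bits (39625000 bytes)


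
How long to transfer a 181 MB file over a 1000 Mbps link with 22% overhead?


Effective throughput = 1000 * (1 - 22/100) = 780 Mbps
File size in Mb = 181 * 8 = 1448 Mb
Time = 1448 / 780
Time = 1.8564 seconds


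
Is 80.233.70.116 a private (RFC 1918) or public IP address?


RFC 1918 private ranges:
  10.0.0.0/8 (10.0.0.0 - 10.255.255.255)
  172.16.0.0/12 (172.16.0.0 - 172.31.255.255)
  192.168.0.0/16 (192.168.0.0 - 192.168.255.255)
Public (not in any RFC 1918 range)


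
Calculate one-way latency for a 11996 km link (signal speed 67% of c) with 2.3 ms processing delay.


Speed = 0.67 * 3e5 km/s = 201000 km/s
Propagation delay = 11996 / 201000 = 0.0597 s = 59.6816 ms
Processing delay = 2.3 ms
Total one-way latency = 61.9816 ms


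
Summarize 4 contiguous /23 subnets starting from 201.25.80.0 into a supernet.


Original prefix: /23
Number of subnets: 4 = 2^2
New prefix = 23 - 2 = 21
Supernet: 201.25.80.0/21


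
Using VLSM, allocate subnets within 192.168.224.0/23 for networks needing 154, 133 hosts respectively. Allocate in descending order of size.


154 hosts -> /24 (254 usable): 192.168.224.0/24
133 hosts -> /24 (254 usable): 192.168.225.0/24
Allocation: 192.168.224.0/24 (154 hosts, 254 usable); 192.168.225.0/24 (133 hosts, 254 usable)


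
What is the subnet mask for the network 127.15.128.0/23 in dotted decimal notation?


/23 means 23 network bits, 9 host bits
Binary: 11111111111111111111111000000000
Mask: 255.255.254.0


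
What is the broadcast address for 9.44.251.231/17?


Network: 9.44.128.0/17
Host bits = 15
Set all host bits to 1:
Broadcast: 9.44.255.255


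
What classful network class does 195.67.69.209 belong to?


First octet: 195
Binary: 11000011
110xxxxx -> Class C (192-223)
Class C, default mask 255.255.255.0 (/24)


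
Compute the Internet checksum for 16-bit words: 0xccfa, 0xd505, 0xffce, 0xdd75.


Sum all words (with carry folding):
+ 0xccfa = 0xccfa
+ 0xd505 = 0xa200
+ 0xffce = 0xa1cf
+ 0xdd75 = 0x7f45
One's complement: ~0x7f45
Checksum = 0x80ba


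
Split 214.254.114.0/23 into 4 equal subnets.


New prefix = 23 + 2 = 25
Each subnet has 128 addresses
  214.254.114.0/25
  214.254.114.128/25
  214.254.115.0/25
  214.254.115.128/25
Subnets: 214.254.114.0/25, 214.254.114.128/25, 214.254.115.0/25, 214.254.115.128/25


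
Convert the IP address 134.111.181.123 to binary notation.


134 = 10000110
111 = 01101111
181 = 10110101
123 = 01111011
Binary: 10000110.01101111.10110101.01111011


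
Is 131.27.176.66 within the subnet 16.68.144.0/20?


Subnet network: 16.68.144.0
Test IP AND mask: 131.27.176.0
No, 131.27.176.66 is not in 16.68.144.0/20


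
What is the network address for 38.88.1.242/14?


IP:   00100110.01011000.00000001.11110010
Mask: 11111111.11111100.00000000.00000000
AND operation:
Net:  00100110.01011000.00000000.00000000
Network: 38.88.0.0/14


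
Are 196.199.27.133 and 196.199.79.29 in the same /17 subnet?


Mask: 255.255.128.0
196.199.27.133 AND mask = 196.199.0.0
196.199.79.29 AND mask = 196.199.0.0
Yes, same subnet (196.199.0.0)


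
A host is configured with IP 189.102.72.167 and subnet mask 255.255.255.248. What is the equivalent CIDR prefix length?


Binary: 11111111.11111111.11111111.11111000
Count leading 1s
Prefix: /29


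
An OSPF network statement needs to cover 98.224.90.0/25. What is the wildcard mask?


Subnet mask: 255.255.255.128
Wildcard = 255.255.255.255 - subnet mask
255 - 255 = 0
255 - 255 = 0
255 - 255 = 0
255 - 128 = 127
Wildcard: 0.0.0.127


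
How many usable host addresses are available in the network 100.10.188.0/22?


Host bits = 32 - 22 = 10
Total addresses = 2^10 = 1024
Usable = total - 2 (network and broadcast)
Usable hosts: 1022


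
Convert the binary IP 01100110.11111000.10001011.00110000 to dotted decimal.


01100110 = 102
11111000 = 248
10001011 = 139
00110000 = 48
IP: 102.248.139.48


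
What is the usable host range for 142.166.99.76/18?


Network: 142.166.64.0
Broadcast: 142.166.127.255
First usable = network + 1
Last usable = broadcast - 1
Range: 142.166.64.1 to 142.166.127.254


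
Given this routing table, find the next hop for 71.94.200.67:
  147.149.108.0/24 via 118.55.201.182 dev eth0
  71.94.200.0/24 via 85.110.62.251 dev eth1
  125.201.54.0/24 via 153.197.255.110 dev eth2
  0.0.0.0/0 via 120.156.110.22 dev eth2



Longest prefix match for 71.94.200.67:
  /24 147.149.108.0: no
  /24 71.94.200.0: MATCH
  /24 125.201.54.0: no
  /0 0.0.0.0: MATCH
Selected: next-hop 85.110.62.251 via eth1 (matched /24)


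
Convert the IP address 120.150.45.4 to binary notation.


120 = 01111000
150 = 10010110
45 = 00101101
4 = 00000100
Binary: 01111000.10010110.00101101.00000100


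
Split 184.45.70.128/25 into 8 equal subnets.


New prefix = 25 + 3 = 28
Each subnet has 16 addresses
  184.45.70.128/28
  184.45.70.144/28
  184.45.70.160/28
  184.45.70.176/28
  184.45.70.192/28
  184.45.70.208/28
  184.45.70.224/28
  184.45.70.240/28
Subnets: 184.45.70.128/28, 184.45.70.144/28, 184.45.70.160/28, 184.45.70.176/28, 184.45.70.192/28, 184.45.70.208/28, 184.45.70.224/28, 184.45.70.240/28


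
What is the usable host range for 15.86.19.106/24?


Network: 15.86.19.0
Broadcast: 15.86.19.255
First usable = network + 1
Last usable = broadcast - 1
Range: 15.86.19.1 to 15.86.19.254


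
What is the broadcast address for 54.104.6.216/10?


Network: 54.64.0.0/10
Host bits = 22
Set all host bits to 1:
Broadcast: 54.127.255.255


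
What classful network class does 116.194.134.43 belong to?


First octet: 116
Binary: 01110100
0xxxxxxx -> Class A (1-126)
Class A, default mask 255.0.0.0 (/8)


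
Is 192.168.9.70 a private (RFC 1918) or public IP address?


RFC 1918 private ranges:
  10.0.0.0/8 (10.0.0.0 - 10.255.255.255)
  172.16.0.0/12 (172.16.0.0 - 172.31.255.255)
  192.168.0.0/16 (192.168.0.0 - 192.168.255.255)
Private (in 192.168.0.0/16)


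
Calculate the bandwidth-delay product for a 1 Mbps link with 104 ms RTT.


BDP = bandwidth * RTT
= 1 Mbps * 104 ms
= 1 * 1e6 * 104 / 1000 bits
= 104000 bits
= 13000 bytes
= 12.6953 KB
BDP = 104000 bits (13000 bytes)


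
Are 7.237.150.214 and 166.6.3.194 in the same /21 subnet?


Mask: 255.255.248.0
7.237.150.214 AND mask = 7.237.144.0
166.6.3.194 AND mask = 166.6.0.0
No, different subnets (7.237.144.0 vs 166.6.0.0)


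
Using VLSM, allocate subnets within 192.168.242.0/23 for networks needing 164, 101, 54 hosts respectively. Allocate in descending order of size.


164 hosts -> /24 (254 usable): 192.168.242.0/24
101 hosts -> /25 (126 usable): 192.168.243.0/25
54 hosts -> /26 (62 usable): 192.168.243.128/26
Allocation: 192.168.242.0/24 (164 hosts, 254 usable); 192.168.243.0/25 (101 hosts, 126 usable); 192.168.243.128/26 (54 hosts, 62 usable)


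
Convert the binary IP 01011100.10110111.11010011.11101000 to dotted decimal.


01011100 = 92
10110111 = 183
11010011 = 211
11101000 = 232
IP: 92.183.211.232


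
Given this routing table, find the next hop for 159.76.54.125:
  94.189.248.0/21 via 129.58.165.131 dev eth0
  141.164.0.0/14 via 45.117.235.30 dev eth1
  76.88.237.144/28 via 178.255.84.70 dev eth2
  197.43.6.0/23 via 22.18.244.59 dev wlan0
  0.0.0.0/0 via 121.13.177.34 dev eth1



Longest prefix match for 159.76.54.125:
  /21 94.189.248.0: no
  /14 141.164.0.0: no
  /28 76.88.237.144: no
  /23 197.43.6.0: no
  /0 0.0.0.0: MATCH
Selected: next-hop 121.13.177.34 via eth1 (matched /0)


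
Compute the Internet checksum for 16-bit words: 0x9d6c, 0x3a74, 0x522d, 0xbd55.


Sum all words (with carry folding):
+ 0x9d6c = 0x9d6c
+ 0x3a74 = 0xd7e0
+ 0x522d = 0x2a0e
+ 0xbd55 = 0xe763
One's complement: ~0xe763
Checksum = 0x189c


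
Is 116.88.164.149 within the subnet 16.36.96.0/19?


Subnet network: 16.36.96.0
Test IP AND mask: 116.88.160.0
No, 116.88.164.149 is not in 16.36.96.0/19


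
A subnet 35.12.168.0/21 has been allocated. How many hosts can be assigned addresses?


Host bits = 32 - 21 = 11
Total addresses = 2^11 = 2048
Usable = total - 2 (network and broadcast)
Usable hosts: 2046


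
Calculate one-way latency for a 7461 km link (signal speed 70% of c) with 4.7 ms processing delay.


Speed = 0.7 * 3e5 km/s = 210000 km/s
Propagation delay = 7461 / 210000 = 0.0355 s = 35.5286 ms
Processing delay = 4.7 ms
Total one-way latency = 40.2286 ms


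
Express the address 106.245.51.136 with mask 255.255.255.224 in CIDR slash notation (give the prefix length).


Binary: 11111111.11111111.11111111.11100000
Count leading 1s
Prefix: /27


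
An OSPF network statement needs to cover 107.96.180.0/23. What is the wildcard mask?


Subnet mask: 255.255.254.0
Wildcard = 255.255.255.255 - subnet mask
255 - 255 = 0
255 - 255 = 0
255 - 254 = 1
255 - 0 = 255
Wildcard: 0.0.1.255


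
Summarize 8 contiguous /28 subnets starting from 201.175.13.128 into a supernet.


Original prefix: /28
Number of subnets: 8 = 2^3
New prefix = 28 - 3 = 25
Supernet: 201.175.13.128/25


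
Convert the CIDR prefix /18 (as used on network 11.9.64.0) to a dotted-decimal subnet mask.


/18 means 18 network bits, 14 host bits
Binary: 11111111111111111100000000000000
Mask: 255.255.192.0


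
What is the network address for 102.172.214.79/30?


IP:   01100110.10101100.11010110.01001111
Mask: 11111111.11111111.11111111.11111100
AND operation:
Net:  01100110.10101100.11010110.01001100
Network: 102.172.214.76/30


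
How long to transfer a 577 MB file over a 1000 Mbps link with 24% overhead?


Effective throughput = 1000 * (1 - 24/100) = 760 Mbps
File size in Mb = 577 * 8 = 4616 Mb
Time = 4616 / 760
Time = 6.0737 seconds


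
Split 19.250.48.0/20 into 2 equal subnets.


New prefix = 20 + 1 = 21
Each subnet has 2048 addresses
  19.250.48.0/21
  19.250.56.0/21
Subnets: 19.250.48.0/21, 19.250.56.0/21


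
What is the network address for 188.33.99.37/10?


IP:   10111100.00100001.01100011.00100101
Mask: 11111111.11000000.00000000.00000000
AND operation:
Net:  10111100.00000000.00000000.00000000
Network: 188.0.0.0/10


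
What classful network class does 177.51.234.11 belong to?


First octet: 177
Binary: 10110001
10xxxxxx -> Class B (128-191)
Class B, default mask 255.255.0.0 (/16)


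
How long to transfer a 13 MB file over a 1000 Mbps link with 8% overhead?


Effective throughput = 1000 * (1 - 8/100) = 920 Mbps
File size in Mb = 13 * 8 = 104 Mb
Time = 104 / 920
Time = 0.113 seconds


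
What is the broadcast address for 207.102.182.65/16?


Network: 207.102.0.0/16
Host bits = 16
Set all host bits to 1:
Broadcast: 207.102.255.255


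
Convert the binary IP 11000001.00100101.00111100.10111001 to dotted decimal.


11000001 = 193
00100101 = 37
00111100 = 60
10111001 = 185
IP: 193.37.60.185


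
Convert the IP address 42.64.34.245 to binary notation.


42 = 00101010
64 = 01000000
34 = 00100010
245 = 11110101
Binary: 00101010.01000000.00100010.11110101


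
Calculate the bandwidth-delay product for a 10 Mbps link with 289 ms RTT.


BDP = bandwidth * RTT
= 10 Mbps * 289 ms
= 10 * 1e6 * 289 / 1000 bits
= 2890000 bits
= 361250 bytes
= 352.7832 KB
BDP = 2890000 bits (361250 bytes)


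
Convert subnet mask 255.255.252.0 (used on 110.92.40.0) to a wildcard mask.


Subnet mask: 255.255.252.0
Wildcard = 255.255.255.255 - subnet mask
255 - 255 = 0
255 - 255 = 0
255 - 252 = 3
255 - 0 = 255
Wildcard: 0.0.3.255


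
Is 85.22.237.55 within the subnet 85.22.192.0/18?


Subnet network: 85.22.192.0
Test IP AND mask: 85.22.192.0
Yes, 85.22.237.55 is in 85.22.192.0/18


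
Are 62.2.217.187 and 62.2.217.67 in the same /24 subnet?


Mask: 255.255.255.0
62.2.217.187 AND mask = 62.2.217.0
62.2.217.67 AND mask = 62.2.217.0
Yes, same subnet (62.2.217.0)


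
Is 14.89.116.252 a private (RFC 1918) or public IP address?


RFC 1918 private ranges:
  10.0.0.0/8 (10.0.0.0 - 10.255.255.255)
  172.16.0.0/12 (172.16.0.0 - 172.31.255.255)
  192.168.0.0/16 (192.168.0.0 - 192.168.255.255)
Public (not in any RFC 1918 range)


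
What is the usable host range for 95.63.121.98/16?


Network: 95.63.0.0
Broadcast: 95.63.255.255
First usable = network + 1
Last usable = broadcast - 1
Range: 95.63.0.1 to 95.63.255.254


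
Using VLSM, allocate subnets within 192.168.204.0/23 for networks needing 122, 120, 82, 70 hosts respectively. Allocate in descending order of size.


122 hosts -> /25 (126 usable): 192.168.204.0/25
120 hosts -> /25 (126 usable): 192.168.204.128/25
82 hosts -> /25 (126 usable): 192.168.205.0/25
70 hosts -> /25 (126 usable): 192.168.205.128/25
Allocation: 192.168.204.0/25 (122 hosts, 126 usable); 192.168.204.128/25 (120 hosts, 126 usable); 192.168.205.0/25 (82 hosts, 126 usable); 192.168.205.128/25 (70 hosts, 126 usable)


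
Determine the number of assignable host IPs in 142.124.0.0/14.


Host bits = 32 - 14 = 18
Total addresses = 2^18 = 262144
Usable = total - 2 (network and broadcast)
Usable hosts: 262142


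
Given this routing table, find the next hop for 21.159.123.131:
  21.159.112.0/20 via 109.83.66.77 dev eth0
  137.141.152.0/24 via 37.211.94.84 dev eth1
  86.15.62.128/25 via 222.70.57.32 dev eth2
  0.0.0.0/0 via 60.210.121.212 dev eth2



Longest prefix match for 21.159.123.131:
  /20 21.159.112.0: MATCH
  /24 137.141.152.0: no
  /25 86.15.62.128: no
  /0 0.0.0.0: MATCH
Selected: next-hop 109.83.66.77 via eth0 (matched /20)


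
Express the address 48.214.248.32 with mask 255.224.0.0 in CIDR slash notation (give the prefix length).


Binary: 11111111.11100000.00000000.00000000
Count leading 1s
Prefix: /11


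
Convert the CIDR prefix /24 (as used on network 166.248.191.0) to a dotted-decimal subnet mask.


/24 means 24 network bits, 8 host bits
Binary: 11111111111111111111111100000000
Mask: 255.255.255.0


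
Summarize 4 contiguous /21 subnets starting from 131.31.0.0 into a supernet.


Original prefix: /21
Number of subnets: 4 = 2^2
New prefix = 21 - 2 = 19
Supernet: 131.31.0.0/19


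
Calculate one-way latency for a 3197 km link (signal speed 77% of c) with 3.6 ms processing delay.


Speed = 0.77 * 3e5 km/s = 231000 km/s
Propagation delay = 3197 / 231000 = 0.0138 s = 13.8398 ms
Processing delay = 3.6 ms
Total one-way latency = 17.4398 ms


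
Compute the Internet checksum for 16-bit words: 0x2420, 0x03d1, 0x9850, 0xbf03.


Sum all words (with carry folding):
+ 0x2420 = 0x2420
+ 0x03d1 = 0x27f1
+ 0x9850 = 0xc041
+ 0xbf03 = 0x7f45
One's complement: ~0x7f45
Checksum = 0x80ba


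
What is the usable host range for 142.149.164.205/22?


Network: 142.149.164.0
Broadcast: 142.149.167.255
First usable = network + 1
Last usable = broadcast - 1
Range: 142.149.164.1 to 142.149.167.254


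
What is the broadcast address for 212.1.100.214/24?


Network: 212.1.100.0/24
Host bits = 8
Set all host bits to 1:
Broadcast: 212.1.100.255


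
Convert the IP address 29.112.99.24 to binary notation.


29 = 00011101
112 = 01110000
99 = 01100011
24 = 00011000
Binary: 00011101.01110000.01100011.00011000


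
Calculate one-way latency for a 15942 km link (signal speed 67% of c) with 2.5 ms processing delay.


Speed = 0.67 * 3e5 km/s = 201000 km/s
Propagation delay = 15942 / 201000 = 0.0793 s = 79.3134 ms
Processing delay = 2.5 ms
Total one-way latency = 81.8134 ms


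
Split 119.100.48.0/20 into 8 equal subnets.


New prefix = 20 + 3 = 23
Each subnet has 512 addresses
  119.100.48.0/23
  119.100.50.0/23
  119.100.52.0/23
  119.100.54.0/23
  119.100.56.0/23
  119.100.58.0/23
  119.100.60.0/23
  119.100.62.0/23
Subnets: 119.100.48.0/23, 119.100.50.0/23, 119.100.52.0/23, 119.100.54.0/23, 119.100.56.0/23, 119.100.58.0/23, 119.100.60.0/23, 119.100.62.0/23


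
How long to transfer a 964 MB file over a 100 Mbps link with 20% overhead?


Effective throughput = 100 * (1 - 20/100) = 80 Mbps
File size in Mb = 964 * 8 = 7712 Mb
Time = 7712 / 80
Time = 96.4 seconds


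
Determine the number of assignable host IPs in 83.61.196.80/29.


Host bits = 32 - 29 = 3
Total addresses = 2^3 = 8
Usable = total - 2 (network and broadcast)
Usable hosts: 6


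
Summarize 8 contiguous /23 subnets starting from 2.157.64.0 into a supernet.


Original prefix: /23
Number of subnets: 8 = 2^3
New prefix = 23 - 3 = 20
Supernet: 2.157.64.0/20


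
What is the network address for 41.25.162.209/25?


IP:   00101001.00011001.10100010.11010001
Mask: 11111111.11111111.11111111.10000000
AND operation:
Net:  00101001.00011001.10100010.10000000
Network: 41.25.162.128/25


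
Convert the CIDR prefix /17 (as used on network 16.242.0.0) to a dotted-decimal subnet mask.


/17 means 17 network bits, 15 host bits
Binary: 11111111111111111000000000000000
Mask: 255.255.128.0


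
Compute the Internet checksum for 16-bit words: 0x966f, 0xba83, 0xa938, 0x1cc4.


Sum all words (with carry folding):
+ 0x966f = 0x966f
+ 0xba83 = 0x50f3
+ 0xa938 = 0xfa2b
+ 0x1cc4 = 0x16f0
One's complement: ~0x16f0
Checksum = 0xe90f


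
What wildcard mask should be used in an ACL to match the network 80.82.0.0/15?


Subnet mask: 255.254.0.0
Wildcard = 255.255.255.255 - subnet mask
255 - 255 = 0
255 - 254 = 1
255 - 0 = 255
255 - 0 = 255
Wildcard: 0.1.255.255


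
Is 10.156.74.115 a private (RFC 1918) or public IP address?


RFC 1918 private ranges:
  10.0.0.0/8 (10.0.0.0 - 10.255.255.255)
  172.16.0.0/12 (172.16.0.0 - 172.31.255.255)
  192.168.0.0/16 (192.168.0.0 - 192.168.255.255)
Private (in 10.0.0.0/8)


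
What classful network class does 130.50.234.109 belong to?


First octet: 130
Binary: 10000010
10xxxxxx -> Class B (128-191)
Class B, default mask 255.255.0.0 (/16)


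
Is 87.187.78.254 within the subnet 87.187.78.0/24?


Subnet network: 87.187.78.0
Test IP AND mask: 87.187.78.0
Yes, 87.187.78.254 is in 87.187.78.0/24


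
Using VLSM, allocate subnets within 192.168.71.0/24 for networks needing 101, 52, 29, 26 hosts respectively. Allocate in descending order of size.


101 hosts -> /25 (126 usable): 192.168.71.0/25
52 hosts -> /26 (62 usable): 192.168.71.128/26
29 hosts -> /27 (30 usable): 192.168.71.192/27
26 hosts -> /27 (30 usable): 192.168.71.224/27
Allocation: 192.168.71.0/25 (101 hosts, 126 usable); 192.168.71.128/26 (52 hosts, 62 usable); 192.168.71.192/27 (29 hosts, 30 usable); 192.168.71.224/27 (26 hosts, 30 usable)


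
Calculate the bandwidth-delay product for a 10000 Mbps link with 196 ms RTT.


BDP = bandwidth * RTT
= 10000 Mbps * 196 ms
= 10000 * 1e6 * 196 / 1000 bits
= 1960000000 bits
= 245000000 bytes
= 239257.8125 KB
BDP = 1960000000 bits (245000000 bytes)


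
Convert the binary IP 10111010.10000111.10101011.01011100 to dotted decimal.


10111010 = 186
10000111 = 135
10101011 = 171
01011100 = 92
IP: 186.135.171.92


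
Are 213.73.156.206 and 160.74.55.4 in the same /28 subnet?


Mask: 255.255.255.240
213.73.156.206 AND mask = 213.73.156.192
160.74.55.4 AND mask = 160.74.55.0
No, different subnets (213.73.156.192 vs 160.74.55.0)


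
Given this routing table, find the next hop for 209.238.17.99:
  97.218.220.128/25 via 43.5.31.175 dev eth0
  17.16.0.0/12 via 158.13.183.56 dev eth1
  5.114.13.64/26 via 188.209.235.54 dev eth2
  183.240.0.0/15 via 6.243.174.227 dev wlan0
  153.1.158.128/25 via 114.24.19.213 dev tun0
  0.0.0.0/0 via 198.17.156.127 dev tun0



Longest prefix match for 209.238.17.99:
  /25 97.218.220.128: no
  /12 17.16.0.0: no
  /26 5.114.13.64: no
  /15 183.240.0.0: no
  /25 153.1.158.128: no
  /0 0.0.0.0: MATCH
Selected: next-hop 198.17.156.127 via tun0 (matched /0)


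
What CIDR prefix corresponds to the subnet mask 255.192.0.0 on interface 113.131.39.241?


Binary: 11111111.11000000.00000000.00000000
Count leading 1s
Prefix: /10


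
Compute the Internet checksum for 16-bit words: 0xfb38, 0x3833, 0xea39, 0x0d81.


Sum all words (with carry folding):
+ 0xfb38 = 0xfb38
+ 0x3833 = 0x336c
+ 0xea39 = 0x1da6
+ 0x0d81 = 0x2b27
One's complement: ~0x2b27
Checksum = 0xd4d8


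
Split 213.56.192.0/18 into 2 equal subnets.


New prefix = 18 + 1 = 19
Each subnet has 8192 addresses
  213.56.192.0/19
  213.56.224.0/19
Subnets: 213.56.192.0/19, 213.56.224.0/19


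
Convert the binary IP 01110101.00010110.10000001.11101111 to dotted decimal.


01110101 = 117
00010110 = 22
10000001 = 129
11101111 = 239
IP: 117.22.129.239


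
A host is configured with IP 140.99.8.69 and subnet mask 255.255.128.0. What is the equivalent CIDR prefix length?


Binary: 11111111.11111111.10000000.00000000
Count leading 1s
Prefix: /17


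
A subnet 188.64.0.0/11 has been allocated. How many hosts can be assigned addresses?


Host bits = 32 - 11 = 21
Total addresses = 2^21 = 2097152
Usable = total - 2 (network and broadcast)
Usable hosts: 2097150


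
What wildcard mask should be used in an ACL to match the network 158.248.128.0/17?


Subnet mask: 255.255.128.0
Wildcard = 255.255.255.255 - subnet mask
255 - 255 = 0
255 - 255 = 0
255 - 128 = 127
255 - 0 = 255
Wildcard: 0.0.127.255
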